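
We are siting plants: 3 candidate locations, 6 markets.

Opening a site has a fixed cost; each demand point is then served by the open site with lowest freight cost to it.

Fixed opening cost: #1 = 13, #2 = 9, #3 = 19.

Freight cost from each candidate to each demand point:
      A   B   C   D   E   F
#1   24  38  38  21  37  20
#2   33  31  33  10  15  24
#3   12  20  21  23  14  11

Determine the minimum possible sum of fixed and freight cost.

Open {#2, #3}: assign each demand point to its cheapest open site.
  A→#3 12, B→#3 20, C→#3 21, D→#2 10, E→#3 14, F→#3 11
  freight cost 88, fixed 28 → total 116.
Compare {#3}: freight cost 101 + fixed 19 = 120.
Compare {#1, #2, #3}: freight cost 88 + fixed 41 = 129.
Compare {#1, #3}: freight cost 99 + fixed 32 = 131.
All other subsets cost ≥ 120. Minimum total cost: 116.

116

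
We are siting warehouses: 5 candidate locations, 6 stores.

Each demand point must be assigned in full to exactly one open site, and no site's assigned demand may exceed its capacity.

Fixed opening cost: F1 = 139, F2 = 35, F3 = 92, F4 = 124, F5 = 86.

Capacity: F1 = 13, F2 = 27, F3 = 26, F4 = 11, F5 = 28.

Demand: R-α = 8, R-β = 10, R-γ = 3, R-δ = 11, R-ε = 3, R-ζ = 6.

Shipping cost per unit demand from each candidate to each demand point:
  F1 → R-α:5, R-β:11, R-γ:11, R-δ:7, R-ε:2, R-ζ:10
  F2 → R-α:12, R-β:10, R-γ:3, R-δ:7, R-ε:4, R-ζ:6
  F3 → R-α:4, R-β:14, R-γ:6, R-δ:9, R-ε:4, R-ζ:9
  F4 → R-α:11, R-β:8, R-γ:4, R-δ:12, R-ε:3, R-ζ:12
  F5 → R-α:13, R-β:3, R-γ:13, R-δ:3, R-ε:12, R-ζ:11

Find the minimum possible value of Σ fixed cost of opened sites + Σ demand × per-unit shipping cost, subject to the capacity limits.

337

Open {F2, F5}; cheapest assignment that respects the capacities:
  F2 (cap 27, load 20): R-α, R-γ, R-ε, R-ζ — cost 8×12 + 3×3 + 3×4 + 6×6 = 153
  F5 (cap 28, load 21): R-β, R-δ — cost 10×3 + 11×3 = 63
  Shipping 216, fixed 121 → total 337.
  Any other capacity-feasible assignment to {F2, F5} ships for at least 216.
Compare {F3, F5}: its best feasible assignment gives total 357.
Compare {F2, F3, F5}: its best feasible assignment gives total 365.
Every other set of open sites that can feasibly serve all demand totals ≥ 357 even under its best assignment. Minimum: 337.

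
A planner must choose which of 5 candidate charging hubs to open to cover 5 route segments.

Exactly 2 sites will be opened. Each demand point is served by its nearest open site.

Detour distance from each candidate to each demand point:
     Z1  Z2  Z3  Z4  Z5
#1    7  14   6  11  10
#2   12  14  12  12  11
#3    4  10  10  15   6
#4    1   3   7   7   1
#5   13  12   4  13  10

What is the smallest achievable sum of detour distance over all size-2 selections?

16

Open {#4, #5}.
  Z1→#4 1, Z2→#4 3, Z3→#5 4, Z4→#4 7, Z5→#4 1  ⇒ total 16.
Compare {#1, #4}: total 18.
Compare {#2, #4}: total 19.
No size-2 selection does better; minimum is 16.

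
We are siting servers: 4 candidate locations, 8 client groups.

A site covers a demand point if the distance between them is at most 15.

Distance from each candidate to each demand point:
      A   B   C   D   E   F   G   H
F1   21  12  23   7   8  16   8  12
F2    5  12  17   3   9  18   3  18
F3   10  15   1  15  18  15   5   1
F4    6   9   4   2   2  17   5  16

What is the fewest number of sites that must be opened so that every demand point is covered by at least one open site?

2

Coverage sets (demand points within 15 of each site):
  F1: {B, D, E, G, H}
  F2: {A, B, D, E, G}
  F3: {A, B, C, D, F, G, H}
  F4: {A, B, C, D, E, G}
No single site covers all 8 demand points.
But {F1, F3} covers everything, so the minimum is 2.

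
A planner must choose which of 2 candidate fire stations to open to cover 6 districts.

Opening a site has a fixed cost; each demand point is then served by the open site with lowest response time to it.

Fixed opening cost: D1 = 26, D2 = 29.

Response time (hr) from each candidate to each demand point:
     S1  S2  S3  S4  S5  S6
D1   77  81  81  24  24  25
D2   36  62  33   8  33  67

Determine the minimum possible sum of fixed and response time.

243

Open {D1, D2}: assign each demand point to its cheapest open site.
  S1→D2 36, S2→D2 62, S3→D2 33, S4→D2 8, S5→D1 24, S6→D1 25
  response time 188, fixed 55 → total 243.
Compare {D2}: response time 239 + fixed 29 = 268.
Compare {D1}: response time 312 + fixed 26 = 338.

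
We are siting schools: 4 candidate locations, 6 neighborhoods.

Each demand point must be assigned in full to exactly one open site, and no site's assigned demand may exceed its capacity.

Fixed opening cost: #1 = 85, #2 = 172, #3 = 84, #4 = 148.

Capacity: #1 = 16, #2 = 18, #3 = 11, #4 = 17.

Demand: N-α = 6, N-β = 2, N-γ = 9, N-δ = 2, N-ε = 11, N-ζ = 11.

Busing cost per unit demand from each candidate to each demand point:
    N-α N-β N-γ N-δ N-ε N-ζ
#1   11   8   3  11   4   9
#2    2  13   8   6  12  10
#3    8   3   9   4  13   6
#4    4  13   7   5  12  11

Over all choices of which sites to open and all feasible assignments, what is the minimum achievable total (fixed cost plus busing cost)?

540

Open {#1, #3, #4}; cheapest assignment that respects the capacities:
  #1 (cap 16, load 13): N-β, N-ε — cost 2×8 + 11×4 = 60
  #3 (cap 11, load 11): N-ζ — cost 11×6 = 66
  #4 (cap 17, load 17): N-α, N-γ, N-δ — cost 6×4 + 9×7 + 2×5 = 97
  Shipping 223, fixed 317 → total 540.
  Any other capacity-feasible assignment to {#1, #3, #4} ships for at least 223.
Compare {#1, #2, #3}: its best feasible assignment gives total 563.
Compare {#1, #2, #4}: its best feasible assignment gives total 660.
Every other set of open sites that can feasibly serve all demand totals ≥ 563 even under its best assignment. Minimum: 540.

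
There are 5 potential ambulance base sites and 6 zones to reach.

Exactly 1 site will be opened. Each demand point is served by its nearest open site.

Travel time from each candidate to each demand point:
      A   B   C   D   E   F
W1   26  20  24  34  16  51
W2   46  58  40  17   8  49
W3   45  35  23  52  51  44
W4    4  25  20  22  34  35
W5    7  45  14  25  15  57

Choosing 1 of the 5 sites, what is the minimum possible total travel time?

140

Open {W4}.
  A→W4 4, B→W4 25, C→W4 20, D→W4 22, E→W4 34, F→W4 35  ⇒ total 140.
Compare {W5}: total 163.
Compare {W1}: total 171.
No size-1 selection does better; minimum is 140.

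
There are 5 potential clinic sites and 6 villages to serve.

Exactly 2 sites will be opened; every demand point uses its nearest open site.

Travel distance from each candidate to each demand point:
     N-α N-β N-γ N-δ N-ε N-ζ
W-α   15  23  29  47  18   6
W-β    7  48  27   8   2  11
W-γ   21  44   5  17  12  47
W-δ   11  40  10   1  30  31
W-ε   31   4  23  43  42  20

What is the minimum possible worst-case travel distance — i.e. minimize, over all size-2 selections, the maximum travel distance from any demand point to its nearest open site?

Open {W-γ, W-ε}.
  Farthest demand point is N-α at travel distance 21 (to W-γ); all others are ≤ 21.
With {W-α, W-γ} the worst case is 23.
With {W-α, W-δ} the worst case is 23.
No size-2 selection achieves below 21.

21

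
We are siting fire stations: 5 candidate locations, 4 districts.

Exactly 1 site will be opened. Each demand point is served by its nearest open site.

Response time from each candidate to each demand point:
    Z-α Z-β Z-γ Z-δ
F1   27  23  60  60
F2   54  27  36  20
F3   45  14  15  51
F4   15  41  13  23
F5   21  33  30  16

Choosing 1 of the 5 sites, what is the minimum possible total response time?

Open {F4}.
  Z-α→F4 15, Z-β→F4 41, Z-γ→F4 13, Z-δ→F4 23  ⇒ total 92.
Compare {F5}: total 100.
Compare {F3}: total 125.
No size-1 selection does better; minimum is 92.

92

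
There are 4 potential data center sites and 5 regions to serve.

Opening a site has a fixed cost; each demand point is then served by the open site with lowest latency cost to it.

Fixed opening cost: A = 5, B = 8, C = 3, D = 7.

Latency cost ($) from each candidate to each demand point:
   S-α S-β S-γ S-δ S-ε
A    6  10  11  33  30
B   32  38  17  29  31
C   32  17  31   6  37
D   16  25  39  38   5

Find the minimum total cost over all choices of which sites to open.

Open {A, C, D}: assign each demand point to its cheapest open site.
  S-α→A 6, S-β→A 10, S-γ→A 11, S-δ→C 6, S-ε→D 5
  latency cost 38, fixed 15 → total 53.
Compare {A, B, C, D}: latency cost 38 + fixed 23 = 61.
Compare {A, C}: latency cost 63 + fixed 8 = 71.
Compare {A, D}: latency cost 65 + fixed 12 = 77.
All other subsets cost ≥ 61. Minimum total cost: 53.

53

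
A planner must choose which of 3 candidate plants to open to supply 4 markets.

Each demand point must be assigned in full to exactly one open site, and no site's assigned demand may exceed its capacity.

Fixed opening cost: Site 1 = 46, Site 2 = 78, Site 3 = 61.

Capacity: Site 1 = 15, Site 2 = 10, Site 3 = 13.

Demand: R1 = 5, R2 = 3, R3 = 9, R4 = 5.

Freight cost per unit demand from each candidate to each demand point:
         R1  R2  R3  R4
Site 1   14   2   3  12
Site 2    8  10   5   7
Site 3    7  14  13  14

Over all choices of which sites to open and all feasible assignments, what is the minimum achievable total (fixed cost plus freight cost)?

Open {Site 1, Site 2}; cheapest assignment that respects the capacities:
  Site 1 (cap 15, load 12): R2, R3 — cost 3×2 + 9×3 = 33
  Site 2 (cap 10, load 10): R1, R4 — cost 5×8 + 5×7 = 75
  Shipping 108, fixed 124 → total 232.
  Any other capacity-feasible assignment to {Site 1, Site 2} ships for at least 108.
Compare {Site 1, Site 3}: its best feasible assignment gives total 245.
Compare {Site 1, Site 2, Site 3}: its best feasible assignment gives total 288.
Every other set of open sites that can feasibly serve all demand totals ≥ 245 even under its best assignment. Minimum: 232.

232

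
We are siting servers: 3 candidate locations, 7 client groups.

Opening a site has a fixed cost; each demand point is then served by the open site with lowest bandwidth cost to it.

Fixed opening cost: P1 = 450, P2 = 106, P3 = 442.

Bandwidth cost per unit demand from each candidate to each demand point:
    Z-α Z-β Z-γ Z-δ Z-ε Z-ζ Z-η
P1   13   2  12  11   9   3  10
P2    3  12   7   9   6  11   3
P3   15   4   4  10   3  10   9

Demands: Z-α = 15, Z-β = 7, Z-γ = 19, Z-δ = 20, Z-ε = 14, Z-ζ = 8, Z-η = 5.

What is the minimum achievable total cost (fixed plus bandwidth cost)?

735

Open {P2}: assign each demand point to its cheapest open site.
  Z-α→P2 15×3=45, Z-β→P2 7×12=84, Z-γ→P2 19×7=133, Z-δ→P2 20×9=180, Z-ε→P2 14×6=84, Z-ζ→P2 8×11=88, Z-η→P2 5×3=15
  bandwidth cost 629, fixed 106 → total 735.
Compare {P2, P3}: bandwidth cost 466 + fixed 548 = 1014.
Compare {P1, P2}: bandwidth cost 495 + fixed 556 = 1051.
Compare {P3}: bandwidth cost 696 + fixed 442 = 1138.
All other subsets cost ≥ 1014. Minimum total cost: 735.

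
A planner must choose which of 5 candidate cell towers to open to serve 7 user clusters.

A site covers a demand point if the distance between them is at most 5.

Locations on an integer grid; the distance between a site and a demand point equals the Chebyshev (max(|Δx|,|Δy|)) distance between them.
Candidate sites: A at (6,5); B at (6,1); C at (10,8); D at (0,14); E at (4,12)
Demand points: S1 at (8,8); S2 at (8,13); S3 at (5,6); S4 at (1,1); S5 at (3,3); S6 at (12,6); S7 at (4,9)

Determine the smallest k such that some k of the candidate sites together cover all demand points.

Coverage sets (demand points within 5 of each site):
  A: {S1, S3, S4, S5, S7}
  B: {S3, S4, S5}
  C: {S1, S2, S3, S6}
  D: {S7}
  E: {S1, S2, S7}
No single site covers all 7 demand points.
But {A, C} covers everything, so the minimum is 2.

2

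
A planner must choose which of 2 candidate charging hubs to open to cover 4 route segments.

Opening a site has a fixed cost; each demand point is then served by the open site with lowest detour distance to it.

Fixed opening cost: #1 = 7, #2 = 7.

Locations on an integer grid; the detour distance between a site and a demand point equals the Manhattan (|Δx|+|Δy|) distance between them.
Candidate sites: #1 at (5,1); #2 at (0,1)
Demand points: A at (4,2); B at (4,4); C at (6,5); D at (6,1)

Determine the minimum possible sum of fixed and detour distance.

Open {#1}: assign each demand point to its cheapest open site.
  A→#1 2, B→#1 4, C→#1 5, D→#1 1
  detour distance 12, fixed 7 → total 19.
Compare {#1, #2}: detour distance 12 + fixed 14 = 26.
Compare {#2}: detour distance 28 + fixed 7 = 35.

19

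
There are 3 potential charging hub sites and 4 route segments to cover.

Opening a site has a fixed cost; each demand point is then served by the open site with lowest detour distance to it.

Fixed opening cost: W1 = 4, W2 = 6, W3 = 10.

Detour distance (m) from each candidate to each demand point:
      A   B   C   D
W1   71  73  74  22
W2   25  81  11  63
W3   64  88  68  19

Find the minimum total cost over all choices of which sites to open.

141

Open {W1, W2}: assign each demand point to its cheapest open site.
  A→W2 25, B→W1 73, C→W2 11, D→W1 22
  detour distance 131, fixed 10 → total 141.
Compare {W1, W2, W3}: detour distance 128 + fixed 20 = 148.
Compare {W2, W3}: detour distance 136 + fixed 16 = 152.
Compare {W2}: detour distance 180 + fixed 6 = 186.
All other subsets cost ≥ 148. Minimum total cost: 141.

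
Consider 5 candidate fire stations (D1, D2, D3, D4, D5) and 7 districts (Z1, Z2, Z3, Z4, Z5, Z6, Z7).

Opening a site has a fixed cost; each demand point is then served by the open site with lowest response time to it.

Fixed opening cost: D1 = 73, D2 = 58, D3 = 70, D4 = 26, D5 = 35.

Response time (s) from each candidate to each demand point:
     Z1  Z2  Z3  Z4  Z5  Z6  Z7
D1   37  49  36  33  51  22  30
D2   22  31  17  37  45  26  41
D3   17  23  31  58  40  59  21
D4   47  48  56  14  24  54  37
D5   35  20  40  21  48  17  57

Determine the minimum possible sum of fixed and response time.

248

Open {D4, D5}: assign each demand point to its cheapest open site.
  Z1→D5 35, Z2→D5 20, Z3→D5 40, Z4→D4 14, Z5→D4 24, Z6→D5 17, Z7→D4 37
  response time 187, fixed 61 → total 248.
Compare {D2, D4}: response time 171 + fixed 84 = 255.
Compare {D2, D4, D5}: response time 151 + fixed 119 = 270.
Compare {D3, D5}: response time 167 + fixed 105 = 272.
All other subsets cost ≥ 255. Minimum total cost: 248.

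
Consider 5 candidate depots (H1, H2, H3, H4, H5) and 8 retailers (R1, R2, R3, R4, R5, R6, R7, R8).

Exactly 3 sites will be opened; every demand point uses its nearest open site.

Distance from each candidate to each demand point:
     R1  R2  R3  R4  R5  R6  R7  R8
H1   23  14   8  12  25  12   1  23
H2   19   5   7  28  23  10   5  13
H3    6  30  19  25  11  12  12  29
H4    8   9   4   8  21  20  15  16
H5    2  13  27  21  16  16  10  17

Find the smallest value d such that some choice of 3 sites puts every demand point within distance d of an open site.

13

Open {H1, H2, H3}.
  Farthest demand point is R8 at distance 13 (to H2); all others are ≤ 13.
With {H2, H3, H4} the worst case is 13.
With {H1, H2, H5} the worst case is 16.
No size-3 selection achieves below 13.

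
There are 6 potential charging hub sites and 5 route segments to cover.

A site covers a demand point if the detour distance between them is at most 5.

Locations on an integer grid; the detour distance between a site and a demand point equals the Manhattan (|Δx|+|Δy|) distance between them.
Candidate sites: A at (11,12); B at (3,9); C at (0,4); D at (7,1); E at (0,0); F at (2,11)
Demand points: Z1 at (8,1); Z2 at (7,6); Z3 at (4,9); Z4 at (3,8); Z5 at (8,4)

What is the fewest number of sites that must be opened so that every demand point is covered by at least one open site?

Coverage sets (demand points within 5 of each site):
  A: {}
  B: {Z3, Z4}
  C: {}
  D: {Z1, Z2, Z5}
  E: {}
  F: {Z3, Z4}
No single site covers all 5 demand points.
But {B, D} covers everything, so the minimum is 2.

2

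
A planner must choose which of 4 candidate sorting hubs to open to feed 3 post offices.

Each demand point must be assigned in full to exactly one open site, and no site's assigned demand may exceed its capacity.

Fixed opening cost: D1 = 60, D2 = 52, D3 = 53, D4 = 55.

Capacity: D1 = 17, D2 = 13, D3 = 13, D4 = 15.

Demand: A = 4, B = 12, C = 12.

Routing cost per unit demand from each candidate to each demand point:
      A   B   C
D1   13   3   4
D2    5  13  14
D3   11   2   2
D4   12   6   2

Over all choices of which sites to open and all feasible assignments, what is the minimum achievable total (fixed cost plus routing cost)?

225

Open {D1, D3}; cheapest assignment that respects the capacities:
  D1 (cap 17, load 16): A, B — cost 4×13 + 12×3 = 88
  D3 (cap 13, load 12): C — cost 12×2 = 24
  Shipping 112, fixed 113 → total 225.
  Any other capacity-feasible assignment to {D1, D3} ships for at least 112.
Compare {D1, D4}: its best feasible assignment gives total 227.
Compare {D2, D3, D4}: its best feasible assignment gives total 228.
Every other set of open sites that can feasibly serve all demand totals ≥ 227 even under its best assignment. Minimum: 225.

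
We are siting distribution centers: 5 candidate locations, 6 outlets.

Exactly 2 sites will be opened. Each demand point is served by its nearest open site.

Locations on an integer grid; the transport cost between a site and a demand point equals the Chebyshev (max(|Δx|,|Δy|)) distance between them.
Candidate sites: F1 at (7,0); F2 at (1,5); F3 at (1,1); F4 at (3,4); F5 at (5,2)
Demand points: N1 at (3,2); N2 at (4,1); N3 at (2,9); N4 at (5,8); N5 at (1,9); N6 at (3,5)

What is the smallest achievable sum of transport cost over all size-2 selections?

17

Open {F2, F5}.
  N1→F5 2, N2→F5 1, N3→F2 4, N4→F2 4, N5→F2 4, N6→F2 2  ⇒ total 17.
Compare {F2, F4}: total 18.
Compare {F4, F5}: total 18.
No size-2 selection does better; minimum is 17.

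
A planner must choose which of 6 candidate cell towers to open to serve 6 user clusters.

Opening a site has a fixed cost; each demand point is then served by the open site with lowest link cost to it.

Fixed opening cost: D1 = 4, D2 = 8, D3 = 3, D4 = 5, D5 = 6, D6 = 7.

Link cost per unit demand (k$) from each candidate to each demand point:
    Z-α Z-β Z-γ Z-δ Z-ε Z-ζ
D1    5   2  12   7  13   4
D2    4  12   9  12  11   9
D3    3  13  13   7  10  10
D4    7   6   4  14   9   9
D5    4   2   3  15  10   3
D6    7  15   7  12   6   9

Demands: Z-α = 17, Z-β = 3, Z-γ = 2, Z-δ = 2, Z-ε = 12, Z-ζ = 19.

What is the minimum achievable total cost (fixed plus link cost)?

222

Open {D3, D5, D6}: assign each demand point to its cheapest open site.
  Z-α→D3 17×3=51, Z-β→D5 3×2=6, Z-γ→D5 2×3=6, Z-δ→D3 2×7=14, Z-ε→D6 12×6=72, Z-ζ→D5 19×3=57
  link cost 206, fixed 16 → total 222.
Compare {D1, D3, D5, D6}: link cost 206 + fixed 20 = 226.
Compare {D3, D4, D5, D6}: link cost 206 + fixed 21 = 227.
Compare {D2, D3, D5, D6}: link cost 206 + fixed 24 = 230.
All other subsets cost ≥ 226. Minimum total cost: 222.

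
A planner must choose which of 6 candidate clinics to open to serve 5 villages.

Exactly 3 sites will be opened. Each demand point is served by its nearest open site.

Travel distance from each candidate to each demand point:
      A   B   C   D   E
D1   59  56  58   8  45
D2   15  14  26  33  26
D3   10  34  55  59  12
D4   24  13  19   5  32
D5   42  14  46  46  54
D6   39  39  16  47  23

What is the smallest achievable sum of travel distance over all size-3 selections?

Open {D3, D4, D6}.
  A→D3 10, B→D4 13, C→D6 16, D→D4 5, E→D3 12  ⇒ total 56.
Compare {D1, D3, D4}: total 59.
Compare {D2, D3, D4}: total 59.
No size-3 selection does better; minimum is 56.

56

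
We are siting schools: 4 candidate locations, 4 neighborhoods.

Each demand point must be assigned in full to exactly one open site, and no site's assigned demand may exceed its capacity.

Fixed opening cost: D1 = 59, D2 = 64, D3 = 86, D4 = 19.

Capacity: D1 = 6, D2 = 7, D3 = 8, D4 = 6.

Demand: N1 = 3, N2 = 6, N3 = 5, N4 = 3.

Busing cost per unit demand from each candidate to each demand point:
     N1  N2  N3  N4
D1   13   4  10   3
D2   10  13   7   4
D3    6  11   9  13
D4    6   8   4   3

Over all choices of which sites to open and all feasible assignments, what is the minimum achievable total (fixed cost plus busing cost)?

228

Open {D1, D2, D4}; cheapest assignment that respects the capacities:
  D1 (cap 6, load 6): N2 — cost 6×4 = 24
  D2 (cap 7, load 6): N1, N4 — cost 3×10 + 3×4 = 42
  D4 (cap 6, load 5): N3 — cost 5×4 = 20
  Shipping 86, fixed 142 → total 228.
  Any other capacity-feasible assignment to {D1, D2, D4} ships for at least 86.
Compare {D1, D3, D4}: its best feasible assignment gives total 260.
Compare {D2, D3, D4}: its best feasible assignment gives total 292.
Every other set of open sites that can feasibly serve all demand totals ≥ 260 even under its best assignment. Minimum: 228.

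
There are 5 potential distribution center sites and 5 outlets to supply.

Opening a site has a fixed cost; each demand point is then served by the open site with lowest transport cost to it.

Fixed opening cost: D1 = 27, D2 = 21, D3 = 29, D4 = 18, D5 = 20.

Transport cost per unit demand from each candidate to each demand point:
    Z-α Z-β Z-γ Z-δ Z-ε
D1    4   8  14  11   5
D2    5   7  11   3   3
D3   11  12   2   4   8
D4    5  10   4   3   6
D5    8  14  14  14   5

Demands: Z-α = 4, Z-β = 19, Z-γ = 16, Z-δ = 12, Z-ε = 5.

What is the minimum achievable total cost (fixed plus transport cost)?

Open {D2, D3}: assign each demand point to its cheapest open site.
  Z-α→D2 4×5=20, Z-β→D2 19×7=133, Z-γ→D3 16×2=32, Z-δ→D2 12×3=36, Z-ε→D2 5×3=15
  transport cost 236, fixed 50 → total 286.
Compare {D2, D3, D4}: transport cost 236 + fixed 68 = 304.
Compare {D2, D3, D5}: transport cost 236 + fixed 70 = 306.
Compare {D2, D4}: transport cost 268 + fixed 39 = 307.
All other subsets cost ≥ 304. Minimum total cost: 286.

286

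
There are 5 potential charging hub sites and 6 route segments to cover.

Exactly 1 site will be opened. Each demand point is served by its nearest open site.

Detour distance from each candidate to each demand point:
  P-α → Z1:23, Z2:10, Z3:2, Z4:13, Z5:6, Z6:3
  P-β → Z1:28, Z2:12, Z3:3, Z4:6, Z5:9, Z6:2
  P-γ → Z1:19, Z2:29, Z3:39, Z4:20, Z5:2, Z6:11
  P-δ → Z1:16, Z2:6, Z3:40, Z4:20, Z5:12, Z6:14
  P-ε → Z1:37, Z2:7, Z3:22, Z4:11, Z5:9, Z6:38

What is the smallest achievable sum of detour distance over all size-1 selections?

Open {P-α}.
  Z1→P-α 23, Z2→P-α 10, Z3→P-α 2, Z4→P-α 13, Z5→P-α 6, Z6→P-α 3  ⇒ total 57.
Compare {P-β}: total 60.
Compare {P-δ}: total 108.
No size-1 selection does better; minimum is 57.

57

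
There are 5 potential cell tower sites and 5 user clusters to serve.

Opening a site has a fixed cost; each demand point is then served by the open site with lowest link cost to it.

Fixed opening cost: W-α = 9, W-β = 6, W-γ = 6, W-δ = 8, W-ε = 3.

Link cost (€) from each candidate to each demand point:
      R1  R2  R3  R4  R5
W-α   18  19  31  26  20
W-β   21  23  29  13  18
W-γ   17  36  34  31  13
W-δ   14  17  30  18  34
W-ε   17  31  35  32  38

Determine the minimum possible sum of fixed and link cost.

105

Open {W-β, W-δ}: assign each demand point to its cheapest open site.
  R1→W-δ 14, R2→W-δ 17, R3→W-β 29, R4→W-β 13, R5→W-β 18
  link cost 91, fixed 14 → total 105.
Compare {W-γ, W-δ}: link cost 92 + fixed 14 = 106.
Compare {W-β, W-γ, W-δ}: link cost 86 + fixed 20 = 106.
Compare {W-β, W-γ}: link cost 95 + fixed 12 = 107.
All other subsets cost ≥ 106. Minimum total cost: 105.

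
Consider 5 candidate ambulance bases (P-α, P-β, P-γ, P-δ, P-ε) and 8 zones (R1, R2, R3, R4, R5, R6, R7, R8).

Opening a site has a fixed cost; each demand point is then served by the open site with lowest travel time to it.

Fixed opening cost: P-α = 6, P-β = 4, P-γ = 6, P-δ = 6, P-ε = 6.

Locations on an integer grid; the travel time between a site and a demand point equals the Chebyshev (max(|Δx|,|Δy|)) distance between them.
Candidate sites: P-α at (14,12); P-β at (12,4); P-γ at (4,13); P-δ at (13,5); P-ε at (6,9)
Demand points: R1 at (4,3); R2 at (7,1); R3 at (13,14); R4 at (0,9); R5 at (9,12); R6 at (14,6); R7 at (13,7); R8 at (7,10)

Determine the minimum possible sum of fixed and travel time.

43

Open {P-β, P-ε}: assign each demand point to its cheapest open site.
  R1→P-ε 6, R2→P-β 5, R3→P-ε 7, R4→P-ε 6, R5→P-ε 3, R6→P-β 2, R7→P-β 3, R8→P-ε 1
  travel time 33, fixed 10 → total 43.
Compare {P-δ, P-ε}: travel time 32 + fixed 12 = 44.
Compare {P-α, P-β, P-ε}: travel time 28 + fixed 16 = 44.
Compare {P-α, P-δ, P-ε}: travel time 27 + fixed 18 = 45.
All other subsets cost ≥ 44. Minimum total cost: 43.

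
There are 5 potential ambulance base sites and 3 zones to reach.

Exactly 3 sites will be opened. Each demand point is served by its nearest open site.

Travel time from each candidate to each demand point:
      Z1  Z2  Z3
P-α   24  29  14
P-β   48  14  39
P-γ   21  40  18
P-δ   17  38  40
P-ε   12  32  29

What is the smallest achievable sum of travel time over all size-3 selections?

Open {P-α, P-β, P-ε}.
  Z1→P-ε 12, Z2→P-β 14, Z3→P-α 14  ⇒ total 40.
Compare {P-β, P-γ, P-ε}: total 44.
Compare {P-α, P-β, P-δ}: total 45.
No size-3 selection does better; minimum is 40.

40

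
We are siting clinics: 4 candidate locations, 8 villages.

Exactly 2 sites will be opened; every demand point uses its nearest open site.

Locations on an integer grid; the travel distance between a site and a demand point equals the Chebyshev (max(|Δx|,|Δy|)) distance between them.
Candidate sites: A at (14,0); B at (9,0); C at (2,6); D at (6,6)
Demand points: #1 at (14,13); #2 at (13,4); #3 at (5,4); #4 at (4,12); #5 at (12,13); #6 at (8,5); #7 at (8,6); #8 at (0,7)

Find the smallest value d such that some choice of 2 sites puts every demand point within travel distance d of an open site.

Open {A, D}.
  Farthest demand point is #1 at travel distance 8 (to D); all others are ≤ 8.
With {B, D} the worst case is 8.
With {C, D} the worst case is 8.
No size-2 selection achieves below 8.

8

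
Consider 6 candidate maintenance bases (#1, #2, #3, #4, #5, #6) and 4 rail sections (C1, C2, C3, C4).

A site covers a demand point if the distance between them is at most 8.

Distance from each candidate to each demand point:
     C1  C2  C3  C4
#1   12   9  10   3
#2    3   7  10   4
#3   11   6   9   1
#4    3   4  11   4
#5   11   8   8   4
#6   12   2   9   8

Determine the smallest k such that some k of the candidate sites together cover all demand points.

2

Coverage sets (demand points within 8 of each site):
  #1: {C4}
  #2: {C1, C2, C4}
  #3: {C2, C4}
  #4: {C1, C2, C4}
  #5: {C2, C3, C4}
  #6: {C2, C4}
No single site covers all 4 demand points.
But {#2, #5} covers everything, so the minimum is 2.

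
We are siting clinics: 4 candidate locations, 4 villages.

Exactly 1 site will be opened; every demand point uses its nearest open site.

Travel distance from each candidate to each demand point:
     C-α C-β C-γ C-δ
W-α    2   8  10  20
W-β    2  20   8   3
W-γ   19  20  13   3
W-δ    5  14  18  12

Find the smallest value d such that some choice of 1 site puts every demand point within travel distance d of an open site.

Open {W-δ}.
  Farthest demand point is C-γ at travel distance 18 (to W-δ); all others are ≤ 18.
With {W-α} the worst case is 20.
With {W-β} the worst case is 20.
No size-1 selection achieves below 18.

18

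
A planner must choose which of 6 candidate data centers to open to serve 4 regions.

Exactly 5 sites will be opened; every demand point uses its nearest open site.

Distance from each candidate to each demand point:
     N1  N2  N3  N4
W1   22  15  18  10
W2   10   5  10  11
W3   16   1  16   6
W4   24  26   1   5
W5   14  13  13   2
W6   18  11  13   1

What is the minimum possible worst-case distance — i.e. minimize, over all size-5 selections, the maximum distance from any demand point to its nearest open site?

10

Open {W1, W2, W3, W4, W5}.
  Farthest demand point is N1 at distance 10 (to W2); all others are ≤ 10.
With {W1, W2, W3, W4, W6} the worst case is 10.
With {W1, W2, W3, W5, W6} the worst case is 10.
No size-5 selection achieves below 10.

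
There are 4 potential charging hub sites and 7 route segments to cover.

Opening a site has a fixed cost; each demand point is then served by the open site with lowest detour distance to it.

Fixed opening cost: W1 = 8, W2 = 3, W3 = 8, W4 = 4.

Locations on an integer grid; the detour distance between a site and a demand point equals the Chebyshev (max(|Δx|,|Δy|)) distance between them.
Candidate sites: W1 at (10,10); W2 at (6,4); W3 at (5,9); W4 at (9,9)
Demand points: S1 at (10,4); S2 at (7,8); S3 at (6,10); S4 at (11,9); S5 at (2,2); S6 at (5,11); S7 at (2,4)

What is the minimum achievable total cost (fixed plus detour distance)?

30

Open {W2, W4}: assign each demand point to its cheapest open site.
  S1→W2 4, S2→W4 2, S3→W4 3, S4→W4 2, S5→W2 4, S6→W4 4, S7→W2 4
  detour distance 23, fixed 7 → total 30.
Compare {W2, W3}: detour distance 22 + fixed 11 = 33.
Compare {W4}: detour distance 30 + fixed 4 = 34.
Compare {W2, W3, W4}: detour distance 19 + fixed 15 = 34.
All other subsets cost ≥ 33. Minimum total cost: 30.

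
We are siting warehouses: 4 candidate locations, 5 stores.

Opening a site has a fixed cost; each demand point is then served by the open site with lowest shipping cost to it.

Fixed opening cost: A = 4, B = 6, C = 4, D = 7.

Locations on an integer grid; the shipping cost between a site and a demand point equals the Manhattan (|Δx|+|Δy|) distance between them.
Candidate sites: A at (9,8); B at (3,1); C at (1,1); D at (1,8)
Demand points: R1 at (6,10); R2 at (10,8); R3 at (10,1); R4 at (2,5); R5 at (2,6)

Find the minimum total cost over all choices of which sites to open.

Open {A, D}: assign each demand point to its cheapest open site.
  R1→A 5, R2→A 1, R3→A 8, R4→D 4, R5→D 3
  shipping cost 21, fixed 11 → total 32.
Compare {A, C}: shipping cost 25 + fixed 8 = 33.
Compare {A, B}: shipping cost 24 + fixed 10 = 34.
Compare {A, C, D}: shipping cost 21 + fixed 15 = 36.
All other subsets cost ≥ 33. Minimum total cost: 32.

32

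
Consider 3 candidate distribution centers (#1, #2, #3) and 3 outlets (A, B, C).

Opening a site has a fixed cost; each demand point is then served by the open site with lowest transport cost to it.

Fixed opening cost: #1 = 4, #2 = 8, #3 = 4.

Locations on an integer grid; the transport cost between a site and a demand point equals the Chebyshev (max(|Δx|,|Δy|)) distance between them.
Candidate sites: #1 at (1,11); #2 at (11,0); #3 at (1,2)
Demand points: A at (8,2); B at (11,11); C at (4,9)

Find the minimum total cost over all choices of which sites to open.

Open {#1}: assign each demand point to its cheapest open site.
  A→#1 9, B→#1 10, C→#1 3
  transport cost 22, fixed 4 → total 26.
Compare {#3}: transport cost 24 + fixed 4 = 28.
Compare {#1, #2}: transport cost 16 + fixed 12 = 28.
Compare {#1, #3}: transport cost 20 + fixed 8 = 28.
All other subsets cost ≥ 28. Minimum total cost: 26.

26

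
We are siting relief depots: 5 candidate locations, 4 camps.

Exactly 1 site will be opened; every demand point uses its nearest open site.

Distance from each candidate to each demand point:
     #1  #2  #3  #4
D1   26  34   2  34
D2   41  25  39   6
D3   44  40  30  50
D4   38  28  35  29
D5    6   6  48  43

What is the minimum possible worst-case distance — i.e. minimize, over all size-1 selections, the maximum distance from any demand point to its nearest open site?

34

Open {D1}.
  Farthest demand point is #2 at distance 34 (to D1); all others are ≤ 34.
With {D4} the worst case is 38.
With {D2} the worst case is 41.
No size-1 selection achieves below 34.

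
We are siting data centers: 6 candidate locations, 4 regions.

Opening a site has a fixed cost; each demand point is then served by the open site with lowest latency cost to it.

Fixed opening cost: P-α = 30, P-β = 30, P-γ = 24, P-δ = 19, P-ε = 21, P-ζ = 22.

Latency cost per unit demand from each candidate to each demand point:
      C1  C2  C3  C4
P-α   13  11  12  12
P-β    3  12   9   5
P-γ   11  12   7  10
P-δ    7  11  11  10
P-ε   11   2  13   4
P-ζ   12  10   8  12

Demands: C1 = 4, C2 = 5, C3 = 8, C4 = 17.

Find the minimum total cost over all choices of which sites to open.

Open {P-β, P-ε}: assign each demand point to its cheapest open site.
  C1→P-β 4×3=12, C2→P-ε 5×2=10, C3→P-β 8×9=72, C4→P-ε 17×4=68
  latency cost 162, fixed 51 → total 213.
Compare {P-β, P-γ, P-ε}: latency cost 146 + fixed 75 = 221.
Compare {P-γ, P-ε}: latency cost 178 + fixed 45 = 223.
Compare {P-γ, P-δ, P-ε}: latency cost 162 + fixed 64 = 226.
All other subsets cost ≥ 221. Minimum total cost: 213.

213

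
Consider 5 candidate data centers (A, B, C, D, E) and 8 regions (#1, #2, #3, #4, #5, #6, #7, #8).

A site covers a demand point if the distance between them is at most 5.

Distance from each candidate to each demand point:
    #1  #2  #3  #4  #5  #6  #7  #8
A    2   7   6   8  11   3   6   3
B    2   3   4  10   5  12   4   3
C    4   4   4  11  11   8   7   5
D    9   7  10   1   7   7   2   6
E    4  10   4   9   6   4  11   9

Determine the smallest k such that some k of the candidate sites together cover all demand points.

3

Coverage sets (demand points within 5 of each site):
  A: {#1, #6, #8}
  B: {#1, #2, #3, #5, #7, #8}
  C: {#1, #2, #3, #8}
  D: {#4, #7}
  E: {#1, #3, #6}
No 2 sites suffice: every size-2 union leaves at least one demand point uncovered.
But {A, B, D} covers everything, so the minimum is 3.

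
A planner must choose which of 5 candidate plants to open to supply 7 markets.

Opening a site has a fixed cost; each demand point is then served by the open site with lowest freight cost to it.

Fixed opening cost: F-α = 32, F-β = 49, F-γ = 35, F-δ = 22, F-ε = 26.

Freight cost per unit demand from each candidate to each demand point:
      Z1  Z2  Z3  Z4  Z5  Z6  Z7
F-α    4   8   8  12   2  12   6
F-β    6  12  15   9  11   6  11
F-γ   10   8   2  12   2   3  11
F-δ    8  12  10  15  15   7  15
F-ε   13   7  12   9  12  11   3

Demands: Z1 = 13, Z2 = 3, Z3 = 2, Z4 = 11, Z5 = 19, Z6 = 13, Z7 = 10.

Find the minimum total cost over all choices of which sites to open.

Open {F-α, F-γ, F-ε}: assign each demand point to its cheapest open site.
  Z1→F-α 13×4=52, Z2→F-ε 3×7=21, Z3→F-γ 2×2=4, Z4→F-ε 11×9=99, Z5→F-α 19×2=38, Z6→F-γ 13×3=39, Z7→F-ε 10×3=30
  freight cost 283, fixed 93 → total 376.
Compare {F-α, F-γ, F-δ, F-ε}: freight cost 283 + fixed 115 = 398.
Compare {F-α, F-γ}: freight cost 349 + fixed 67 = 416.
Compare {F-γ, F-δ, F-ε}: freight cost 335 + fixed 83 = 418.
All other subsets cost ≥ 398. Minimum total cost: 376.

376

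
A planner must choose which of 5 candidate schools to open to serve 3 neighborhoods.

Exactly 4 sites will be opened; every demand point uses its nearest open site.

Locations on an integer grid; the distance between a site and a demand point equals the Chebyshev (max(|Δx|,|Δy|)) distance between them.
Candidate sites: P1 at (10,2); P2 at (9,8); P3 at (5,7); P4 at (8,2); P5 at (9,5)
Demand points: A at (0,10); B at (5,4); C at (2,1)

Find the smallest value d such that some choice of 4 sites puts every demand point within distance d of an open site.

6

Open {P1, P2, P3, P4}.
  Farthest demand point is C at distance 6 (to P3); all others are ≤ 6.
With {P1, P2, P3, P5} the worst case is 6.
With {P1, P3, P4, P5} the worst case is 6.
No size-4 selection achieves below 6.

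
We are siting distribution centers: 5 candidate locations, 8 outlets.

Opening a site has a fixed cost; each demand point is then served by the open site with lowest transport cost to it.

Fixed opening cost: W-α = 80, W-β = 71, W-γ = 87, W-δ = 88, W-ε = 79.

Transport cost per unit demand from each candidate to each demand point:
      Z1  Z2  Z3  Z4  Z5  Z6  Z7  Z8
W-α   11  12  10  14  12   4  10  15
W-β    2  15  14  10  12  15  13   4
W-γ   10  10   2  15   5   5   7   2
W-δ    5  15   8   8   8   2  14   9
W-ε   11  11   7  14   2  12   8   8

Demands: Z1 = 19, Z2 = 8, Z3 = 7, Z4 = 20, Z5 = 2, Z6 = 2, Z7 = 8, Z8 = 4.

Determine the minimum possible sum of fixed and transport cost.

Open {W-β, W-γ}: assign each demand point to its cheapest open site.
  Z1→W-β 19×2=38, Z2→W-γ 8×10=80, Z3→W-γ 7×2=14, Z4→W-β 20×10=200, Z5→W-γ 2×5=10, Z6→W-γ 2×5=10, Z7→W-γ 8×7=56, Z8→W-γ 4×2=8
  transport cost 416, fixed 158 → total 574.
Compare {W-γ, W-δ}: transport cost 427 + fixed 175 = 602.
Compare {W-β, W-γ, W-δ}: transport cost 370 + fixed 246 = 616.
Compare {W-β, W-ε}: transport cost 483 + fixed 150 = 633.
All other subsets cost ≥ 602. Minimum total cost: 574.

574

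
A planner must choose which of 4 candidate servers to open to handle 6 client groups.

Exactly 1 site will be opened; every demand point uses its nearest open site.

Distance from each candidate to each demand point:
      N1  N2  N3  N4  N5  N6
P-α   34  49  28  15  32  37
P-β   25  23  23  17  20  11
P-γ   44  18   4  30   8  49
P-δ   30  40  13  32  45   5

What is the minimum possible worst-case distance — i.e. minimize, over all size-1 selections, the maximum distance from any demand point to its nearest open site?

25

Open {P-β}.
  Farthest demand point is N1 at distance 25 (to P-β); all others are ≤ 25.
With {P-δ} the worst case is 45.
With {P-α} the worst case is 49.
No size-1 selection achieves below 25.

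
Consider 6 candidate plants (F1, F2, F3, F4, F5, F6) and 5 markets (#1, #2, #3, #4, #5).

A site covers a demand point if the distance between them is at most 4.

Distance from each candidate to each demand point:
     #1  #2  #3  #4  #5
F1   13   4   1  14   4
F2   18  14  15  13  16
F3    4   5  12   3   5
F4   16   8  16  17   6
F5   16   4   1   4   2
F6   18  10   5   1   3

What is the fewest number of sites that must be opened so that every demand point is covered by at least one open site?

Coverage sets (demand points within 4 of each site):
  F1: {#2, #3, #5}
  F2: {}
  F3: {#1, #4}
  F4: {}
  F5: {#2, #3, #4, #5}
  F6: {#4, #5}
No single site covers all 5 demand points.
But {F1, F3} covers everything, so the minimum is 2.

2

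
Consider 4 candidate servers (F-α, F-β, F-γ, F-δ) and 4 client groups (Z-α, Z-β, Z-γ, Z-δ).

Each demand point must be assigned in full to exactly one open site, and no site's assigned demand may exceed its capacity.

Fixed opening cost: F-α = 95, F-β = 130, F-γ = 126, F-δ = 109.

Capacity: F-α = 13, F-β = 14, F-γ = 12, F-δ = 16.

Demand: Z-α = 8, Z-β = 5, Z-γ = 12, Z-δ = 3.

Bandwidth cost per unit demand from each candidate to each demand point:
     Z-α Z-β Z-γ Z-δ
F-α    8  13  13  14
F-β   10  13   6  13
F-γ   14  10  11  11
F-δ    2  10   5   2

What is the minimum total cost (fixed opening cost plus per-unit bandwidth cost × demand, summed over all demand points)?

383

Open {F-β, F-δ}; cheapest assignment that respects the capacities:
  F-β (cap 14, load 12): Z-γ — cost 12×6 = 72
  F-δ (cap 16, load 16): Z-α, Z-β, Z-δ — cost 8×2 + 5×10 + 3×2 = 72
  Shipping 144, fixed 239 → total 383.
  Any other capacity-feasible assignment to {F-β, F-δ} ships for at least 144.
Compare {F-α, F-δ}: its best feasible assignment gives total 399.
Compare {F-γ, F-δ}: its best feasible assignment gives total 439.
Every other set of open sites that can feasibly serve all demand totals ≥ 399 even under its best assignment. Minimum: 383.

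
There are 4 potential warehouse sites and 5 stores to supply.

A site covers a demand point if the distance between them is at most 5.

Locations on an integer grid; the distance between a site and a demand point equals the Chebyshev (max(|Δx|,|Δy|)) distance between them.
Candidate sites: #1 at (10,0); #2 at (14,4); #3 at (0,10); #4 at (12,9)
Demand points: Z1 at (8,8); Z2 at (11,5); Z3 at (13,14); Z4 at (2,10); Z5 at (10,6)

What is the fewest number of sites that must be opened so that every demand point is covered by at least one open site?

2

Coverage sets (demand points within 5 of each site):
  #1: {Z2}
  #2: {Z2, Z5}
  #3: {Z4}
  #4: {Z1, Z2, Z3, Z5}
No single site covers all 5 demand points.
But {#3, #4} covers everything, so the minimum is 2.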